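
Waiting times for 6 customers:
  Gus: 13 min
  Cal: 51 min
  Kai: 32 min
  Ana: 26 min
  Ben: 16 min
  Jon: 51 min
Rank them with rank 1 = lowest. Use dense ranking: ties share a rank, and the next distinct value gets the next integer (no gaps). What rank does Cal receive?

5

Sorted (ascending): 13, 16, 26, 32, 51, 51
The 2 values of 51 share dense rank 5.
Remaining distinct values take the next consecutive integers.
Cal has value 51 min → rank 5.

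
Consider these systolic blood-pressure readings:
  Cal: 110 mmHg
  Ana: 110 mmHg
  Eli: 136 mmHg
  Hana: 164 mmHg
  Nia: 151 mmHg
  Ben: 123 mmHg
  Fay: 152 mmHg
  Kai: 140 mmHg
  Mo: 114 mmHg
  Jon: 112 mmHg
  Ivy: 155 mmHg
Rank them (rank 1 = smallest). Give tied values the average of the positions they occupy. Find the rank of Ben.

Sorted (ascending): 110, 110, 112, 114, 123, 136, 140, 151, 152, 155, 164
The 2 values of 110 occupy positions 1–2 → average rank (1+2)/2 = 1.5.
Ben has value 123 mmHg → rank 5.

5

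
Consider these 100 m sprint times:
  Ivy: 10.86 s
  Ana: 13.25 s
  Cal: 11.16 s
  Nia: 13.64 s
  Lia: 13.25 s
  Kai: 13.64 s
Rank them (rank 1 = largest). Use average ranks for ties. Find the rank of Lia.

Sorted (descending): 13.64, 13.64, 13.25, 13.25, 11.16, 10.86
The 2 values of 13.64 occupy positions 1–2 → average rank (1+2)/2 = 1.5.
The 2 values of 13.25 occupy positions 3–4 → average rank (3+4)/2 = 3.5.
Lia has value 13.25 s → rank 3.5.

3.5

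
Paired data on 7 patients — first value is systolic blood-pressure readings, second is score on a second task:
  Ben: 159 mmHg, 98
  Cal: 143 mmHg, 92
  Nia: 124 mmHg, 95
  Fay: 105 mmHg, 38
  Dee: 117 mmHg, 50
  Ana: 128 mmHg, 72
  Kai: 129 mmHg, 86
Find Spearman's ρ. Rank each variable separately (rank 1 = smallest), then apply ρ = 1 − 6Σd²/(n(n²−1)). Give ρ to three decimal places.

0.786

Ranks of variable 1: 7, 6, 3, 1, 2, 4, 5
Ranks of variable 2: 7, 5, 6, 1, 2, 3, 4
d = r₁ − r₂: 0, 1, -3, 0, 0, 1, 1
d²: 0, 1, 9, 0, 0, 1, 1; Σd² = 12
ρ = 1 − 6·12/(7·48) = 1 − 72/336 = 0.786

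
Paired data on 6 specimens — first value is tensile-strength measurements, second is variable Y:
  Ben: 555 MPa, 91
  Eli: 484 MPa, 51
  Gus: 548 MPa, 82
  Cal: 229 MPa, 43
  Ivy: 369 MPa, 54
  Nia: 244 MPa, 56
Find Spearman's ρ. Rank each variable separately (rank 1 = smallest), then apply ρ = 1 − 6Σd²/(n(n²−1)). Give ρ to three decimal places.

Ranks of variable 1: 6, 4, 5, 1, 3, 2
Ranks of variable 2: 6, 2, 5, 1, 3, 4
d = r₁ − r₂: 0, 2, 0, 0, 0, -2
d²: 0, 4, 0, 0, 0, 4; Σd² = 8
ρ = 1 − 6·8/(6·35) = 1 − 48/210 = 0.771

0.771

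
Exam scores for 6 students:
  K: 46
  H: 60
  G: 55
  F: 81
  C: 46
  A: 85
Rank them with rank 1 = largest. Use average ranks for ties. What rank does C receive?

5.5

Sorted (descending): 85, 81, 60, 55, 46, 46
The 2 values of 46 occupy positions 5–6 → average rank (5+6)/2 = 5.5.
C has value 46 → rank 5.5.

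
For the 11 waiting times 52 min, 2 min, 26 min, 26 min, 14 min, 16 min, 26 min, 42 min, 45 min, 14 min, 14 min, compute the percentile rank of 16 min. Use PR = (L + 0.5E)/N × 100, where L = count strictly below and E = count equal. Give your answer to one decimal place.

40.9

N = 11.
Strictly below 16: 4. Equal to 16: 1.
PR = (4 + 0.5·1)/11 × 100 = 40.9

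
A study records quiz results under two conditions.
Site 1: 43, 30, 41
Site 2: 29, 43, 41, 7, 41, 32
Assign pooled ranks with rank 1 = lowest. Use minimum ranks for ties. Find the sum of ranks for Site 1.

Sorted (ascending): 7, 29, 30, 32, 41, 41, 41, 43, 43
The 3 values of 41 occupy positions 5–7 → each gets rank 5.
The 2 values of 43 occupy positions 8–9 → each gets rank 8.
Site 1 values → pooled ranks: 43→8, 30→3, 41→5
Rank sum = 8 + 3 + 5 = 16

16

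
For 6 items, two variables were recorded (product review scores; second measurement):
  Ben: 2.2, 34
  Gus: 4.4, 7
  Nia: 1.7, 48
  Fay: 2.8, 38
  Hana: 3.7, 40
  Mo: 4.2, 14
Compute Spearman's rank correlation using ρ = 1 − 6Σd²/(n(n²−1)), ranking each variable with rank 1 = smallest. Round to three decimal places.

-0.771

Ranks of variable 1: 2, 6, 1, 3, 4, 5
Ranks of variable 2: 3, 1, 6, 4, 5, 2
d = r₁ − r₂: -1, 5, -5, -1, -1, 3
d²: 1, 25, 25, 1, 1, 9; Σd² = 62
ρ = 1 − 6·62/(6·35) = 1 − 372/210 = -0.771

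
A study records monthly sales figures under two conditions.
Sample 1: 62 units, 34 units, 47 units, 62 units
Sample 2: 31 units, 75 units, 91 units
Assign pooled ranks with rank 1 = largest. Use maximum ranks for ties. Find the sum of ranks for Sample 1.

Sorted (descending): 91, 75, 62, 62, 47, 34, 31
The 2 values of 62 occupy positions 3–4 → each gets rank 4.
Sample 1 values → pooled ranks: 62→4, 34→6, 47→5, 62→4
Rank sum = 4 + 6 + 5 + 4 = 19

19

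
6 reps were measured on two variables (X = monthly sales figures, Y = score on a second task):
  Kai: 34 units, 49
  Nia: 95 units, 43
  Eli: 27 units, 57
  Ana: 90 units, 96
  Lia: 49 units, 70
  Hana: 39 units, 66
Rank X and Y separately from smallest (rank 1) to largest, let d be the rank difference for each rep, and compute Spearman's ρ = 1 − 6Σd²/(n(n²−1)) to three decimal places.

Ranks of variable 1: 2, 6, 1, 5, 4, 3
Ranks of variable 2: 2, 1, 3, 6, 5, 4
d = r₁ − r₂: 0, 5, -2, -1, -1, -1
d²: 0, 25, 4, 1, 1, 1; Σd² = 32
ρ = 1 − 6·32/(6·35) = 1 − 192/210 = 0.086

0.086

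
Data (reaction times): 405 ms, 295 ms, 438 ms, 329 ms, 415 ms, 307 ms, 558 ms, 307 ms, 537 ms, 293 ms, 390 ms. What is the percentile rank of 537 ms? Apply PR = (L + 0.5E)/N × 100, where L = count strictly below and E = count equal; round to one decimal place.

N = 11.
Strictly below 537: 9. Equal to 537: 1.
PR = (9 + 0.5·1)/11 × 100 = 86.4

86.4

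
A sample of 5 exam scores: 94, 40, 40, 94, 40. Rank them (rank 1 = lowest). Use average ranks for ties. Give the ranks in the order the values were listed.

4.5, 2, 2, 4.5, 2

Sorted (ascending): 40, 40, 40, 94, 94
The 3 values of 40 occupy positions 1–3 → average rank 2.
The 2 values of 94 occupy positions 4–5 → average rank (4+5)/2 = 4.5.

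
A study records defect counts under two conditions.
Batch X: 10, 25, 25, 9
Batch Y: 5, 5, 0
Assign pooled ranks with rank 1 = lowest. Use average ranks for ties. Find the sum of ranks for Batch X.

Sorted (ascending): 0, 5, 5, 9, 10, 25, 25
The 2 values of 5 occupy positions 2–3 → average rank (2+3)/2 = 2.5.
The 2 values of 25 occupy positions 6–7 → average rank (6+7)/2 = 6.5.
Batch X values → pooled ranks: 10→5, 25→6.5, 25→6.5, 9→4
Rank sum = 5 + 6.5 + 6.5 + 4 = 22

22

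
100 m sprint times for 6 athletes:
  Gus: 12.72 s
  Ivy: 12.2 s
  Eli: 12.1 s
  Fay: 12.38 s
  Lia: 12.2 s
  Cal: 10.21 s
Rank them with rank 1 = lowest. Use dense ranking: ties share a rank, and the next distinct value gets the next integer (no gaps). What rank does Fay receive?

4

Sorted (ascending): 10.21, 12.1, 12.2, 12.2, 12.38, 12.72
The 2 values of 12.2 share dense rank 3.
Remaining distinct values take the next consecutive integers.
Fay has value 12.38 s → rank 4.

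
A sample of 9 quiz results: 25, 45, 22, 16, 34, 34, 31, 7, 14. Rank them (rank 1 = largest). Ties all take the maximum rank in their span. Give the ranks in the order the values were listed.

Sorted (descending): 45, 34, 34, 31, 25, 22, 16, 14, 7
The 2 values of 34 occupy positions 2–3 → each gets rank 3.

5, 1, 6, 7, 3, 3, 4, 9, 8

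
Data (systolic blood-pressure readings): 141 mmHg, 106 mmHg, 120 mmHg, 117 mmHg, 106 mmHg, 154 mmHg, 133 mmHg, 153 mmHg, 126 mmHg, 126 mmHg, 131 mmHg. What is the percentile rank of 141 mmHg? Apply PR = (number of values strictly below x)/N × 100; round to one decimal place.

72.7

N = 11.
Strictly below 141: 8. Equal to 141: 1.
PR = 8/11 × 100 = 72.7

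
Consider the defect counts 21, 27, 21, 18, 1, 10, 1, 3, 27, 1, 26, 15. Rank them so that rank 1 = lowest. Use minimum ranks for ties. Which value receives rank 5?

Sorted (ascending): 1, 1, 1, 3, 10, 15, 18, 21, 21, 26, 27, 27
The 3 values of 1 occupy positions 1–3 → each gets rank 1.
The 2 values of 21 occupy positions 8–9 → each gets rank 8.
The 2 values of 27 occupy positions 11–12 → each gets rank 11.
Rank 5 → value 10.

10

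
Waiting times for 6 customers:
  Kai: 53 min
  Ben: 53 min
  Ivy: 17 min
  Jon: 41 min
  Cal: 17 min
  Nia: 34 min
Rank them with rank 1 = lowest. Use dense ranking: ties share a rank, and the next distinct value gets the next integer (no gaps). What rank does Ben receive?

Sorted (ascending): 17, 17, 34, 41, 53, 53
The 2 values of 17 share dense rank 1.
The 2 values of 53 share dense rank 4.
Remaining distinct values take the next consecutive integers.
Ben has value 53 min → rank 4.

4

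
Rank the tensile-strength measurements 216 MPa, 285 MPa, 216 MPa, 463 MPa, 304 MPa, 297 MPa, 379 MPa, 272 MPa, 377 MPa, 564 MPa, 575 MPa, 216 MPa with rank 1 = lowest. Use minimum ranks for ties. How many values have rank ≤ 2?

Sorted (ascending): 216, 216, 216, 272, 285, 297, 304, 377, 379, 463, 564, 575
The 3 values of 216 occupy positions 1–3 → each gets rank 1.
Ranks ≤ 2: {1, 1, 1} → 3 values.

3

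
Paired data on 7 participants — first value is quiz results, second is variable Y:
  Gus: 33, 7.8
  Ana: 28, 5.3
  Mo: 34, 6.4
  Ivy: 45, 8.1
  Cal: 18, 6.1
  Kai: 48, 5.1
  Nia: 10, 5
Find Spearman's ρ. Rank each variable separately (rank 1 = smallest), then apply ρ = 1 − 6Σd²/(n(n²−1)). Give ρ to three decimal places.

0.393

Ranks of variable 1: 4, 3, 5, 6, 2, 7, 1
Ranks of variable 2: 6, 3, 5, 7, 4, 2, 1
d = r₁ − r₂: -2, 0, 0, -1, -2, 5, 0
d²: 4, 0, 0, 1, 4, 25, 0; Σd² = 34
ρ = 1 − 6·34/(7·48) = 1 − 204/336 = 0.393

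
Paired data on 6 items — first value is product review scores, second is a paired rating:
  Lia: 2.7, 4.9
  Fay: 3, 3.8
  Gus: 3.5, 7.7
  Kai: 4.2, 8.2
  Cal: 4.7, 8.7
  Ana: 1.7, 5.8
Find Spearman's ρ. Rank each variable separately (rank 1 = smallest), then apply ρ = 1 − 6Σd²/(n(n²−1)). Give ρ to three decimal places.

0.771

Ranks of variable 1: 2, 3, 4, 5, 6, 1
Ranks of variable 2: 2, 1, 4, 5, 6, 3
d = r₁ − r₂: 0, 2, 0, 0, 0, -2
d²: 0, 4, 0, 0, 0, 4; Σd² = 8
ρ = 1 − 6·8/(6·35) = 1 − 48/210 = 0.771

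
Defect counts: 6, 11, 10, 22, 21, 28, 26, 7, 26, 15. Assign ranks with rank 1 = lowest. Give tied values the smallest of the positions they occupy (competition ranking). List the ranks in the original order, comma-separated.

Sorted (ascending): 6, 7, 10, 11, 15, 21, 22, 26, 26, 28
The 2 values of 26 occupy positions 8–9 → each gets rank 8.

1, 4, 3, 7, 6, 10, 8, 2, 8, 5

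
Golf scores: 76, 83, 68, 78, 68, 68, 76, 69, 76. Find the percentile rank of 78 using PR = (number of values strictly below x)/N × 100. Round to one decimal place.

N = 9.
Strictly below 78: 7. Equal to 78: 1.
PR = 7/9 × 100 = 77.8

77.8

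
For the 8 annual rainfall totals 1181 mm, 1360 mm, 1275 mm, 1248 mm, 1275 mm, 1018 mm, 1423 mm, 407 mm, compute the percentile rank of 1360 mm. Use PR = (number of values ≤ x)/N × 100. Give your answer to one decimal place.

87.5

N = 8.
Strictly below 1360: 6. Equal to 1360: 1.
PR = 7/8 × 100 = 87.5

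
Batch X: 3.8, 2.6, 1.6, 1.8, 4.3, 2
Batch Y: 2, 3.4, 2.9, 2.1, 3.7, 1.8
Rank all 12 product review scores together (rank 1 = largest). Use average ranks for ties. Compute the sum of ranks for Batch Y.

Sorted (descending): 4.3, 3.8, 3.7, 3.4, 2.9, 2.6, 2.1, 2, 2, 1.8, 1.8, 1.6
The 2 values of 2 occupy positions 8–9 → average rank (8+9)/2 = 8.5.
The 2 values of 1.8 occupy positions 10–11 → average rank (10+11)/2 = 10.5.
Batch Y values → pooled ranks: 2→8.5, 3.4→4, 2.9→5, 2.1→7, 3.7→3, 1.8→10.5
Rank sum = 8.5 + 4 + 5 + 7 + 3 + 10.5 = 38

38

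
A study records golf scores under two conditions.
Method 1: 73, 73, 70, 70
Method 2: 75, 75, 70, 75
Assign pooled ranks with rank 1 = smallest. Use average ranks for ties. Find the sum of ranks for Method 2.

23

Sorted (ascending): 70, 70, 70, 73, 73, 75, 75, 75
The 3 values of 70 occupy positions 1–3 → average rank 2.
The 2 values of 73 occupy positions 4–5 → average rank (4+5)/2 = 4.5.
The 3 values of 75 occupy positions 6–8 → average rank 7.
Method 2 values → pooled ranks: 75→7, 75→7, 70→2, 75→7
Rank sum = 7 + 7 + 2 + 7 = 23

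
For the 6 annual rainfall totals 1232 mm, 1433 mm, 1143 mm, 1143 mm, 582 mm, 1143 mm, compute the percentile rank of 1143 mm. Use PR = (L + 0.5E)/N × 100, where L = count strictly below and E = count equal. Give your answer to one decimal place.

N = 6.
Strictly below 1143: 1. Equal to 1143: 3.
PR = (1 + 0.5·3)/6 × 100 = 41.7

41.7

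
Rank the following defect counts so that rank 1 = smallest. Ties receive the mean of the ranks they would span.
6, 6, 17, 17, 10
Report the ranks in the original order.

1.5, 1.5, 4.5, 4.5, 3

Sorted (ascending): 6, 6, 10, 17, 17
The 2 values of 6 occupy positions 1–2 → average rank (1+2)/2 = 1.5.
The 2 values of 17 occupy positions 4–5 → average rank (4+5)/2 = 4.5.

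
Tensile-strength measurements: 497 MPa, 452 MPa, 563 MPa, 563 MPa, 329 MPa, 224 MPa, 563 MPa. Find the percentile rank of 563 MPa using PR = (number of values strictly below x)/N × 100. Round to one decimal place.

57.1

N = 7.
Strictly below 563: 4. Equal to 563: 3.
PR = 4/7 × 100 = 57.1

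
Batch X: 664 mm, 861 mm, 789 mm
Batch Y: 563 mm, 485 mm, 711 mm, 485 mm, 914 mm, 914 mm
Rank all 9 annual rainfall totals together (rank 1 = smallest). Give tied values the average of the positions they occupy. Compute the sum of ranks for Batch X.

Sorted (ascending): 485, 485, 563, 664, 711, 789, 861, 914, 914
The 2 values of 485 occupy positions 1–2 → average rank (1+2)/2 = 1.5.
The 2 values of 914 occupy positions 8–9 → average rank (8+9)/2 = 8.5.
Batch X values → pooled ranks: 664→4, 861→7, 789→6
Rank sum = 4 + 7 + 6 = 17

17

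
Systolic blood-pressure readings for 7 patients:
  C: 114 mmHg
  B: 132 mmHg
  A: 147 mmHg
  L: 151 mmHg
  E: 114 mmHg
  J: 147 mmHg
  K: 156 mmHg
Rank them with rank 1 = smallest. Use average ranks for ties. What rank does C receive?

Sorted (ascending): 114, 114, 132, 147, 147, 151, 156
The 2 values of 114 occupy positions 1–2 → average rank (1+2)/2 = 1.5.
The 2 values of 147 occupy positions 4–5 → average rank (4+5)/2 = 4.5.
C has value 114 mmHg → rank 1.5.

1.5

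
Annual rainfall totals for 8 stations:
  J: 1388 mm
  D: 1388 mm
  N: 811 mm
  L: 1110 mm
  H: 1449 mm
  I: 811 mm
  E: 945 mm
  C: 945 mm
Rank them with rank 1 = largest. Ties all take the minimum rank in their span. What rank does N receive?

7

Sorted (descending): 1449, 1388, 1388, 1110, 945, 945, 811, 811
The 2 values of 1388 occupy positions 2–3 → each gets rank 2.
The 2 values of 945 occupy positions 5–6 → each gets rank 5.
The 2 values of 811 occupy positions 7–8 → each gets rank 7.
N has value 811 mm → rank 7.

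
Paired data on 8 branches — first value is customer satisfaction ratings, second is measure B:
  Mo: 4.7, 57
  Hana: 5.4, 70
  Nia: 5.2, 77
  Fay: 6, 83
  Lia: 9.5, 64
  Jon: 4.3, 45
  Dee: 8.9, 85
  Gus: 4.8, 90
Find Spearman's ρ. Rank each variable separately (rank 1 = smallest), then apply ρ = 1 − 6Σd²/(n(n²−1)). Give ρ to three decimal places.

Ranks of variable 1: 2, 5, 4, 6, 8, 1, 7, 3
Ranks of variable 2: 2, 4, 5, 6, 3, 1, 7, 8
d = r₁ − r₂: 0, 1, -1, 0, 5, 0, 0, -5
d²: 0, 1, 1, 0, 25, 0, 0, 25; Σd² = 52
ρ = 1 − 6·52/(8·63) = 1 − 312/504 = 0.381

0.381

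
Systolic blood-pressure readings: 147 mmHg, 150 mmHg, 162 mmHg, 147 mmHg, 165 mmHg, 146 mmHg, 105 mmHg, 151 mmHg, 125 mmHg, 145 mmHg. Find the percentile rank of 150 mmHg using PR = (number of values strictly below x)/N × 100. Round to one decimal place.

N = 10.
Strictly below 150: 6. Equal to 150: 1.
PR = 6/10 × 100 = 60.0

60.0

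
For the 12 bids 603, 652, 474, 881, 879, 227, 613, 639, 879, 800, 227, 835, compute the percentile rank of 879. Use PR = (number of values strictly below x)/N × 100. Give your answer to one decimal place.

75.0

N = 12.
Strictly below 879: 9. Equal to 879: 2.
PR = 9/12 × 100 = 75.0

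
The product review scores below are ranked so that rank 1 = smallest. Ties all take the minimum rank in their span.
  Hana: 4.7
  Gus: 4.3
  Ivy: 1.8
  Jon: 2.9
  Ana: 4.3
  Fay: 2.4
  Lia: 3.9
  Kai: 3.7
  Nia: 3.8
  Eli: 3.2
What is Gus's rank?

Sorted (ascending): 1.8, 2.4, 2.9, 3.2, 3.7, 3.8, 3.9, 4.3, 4.3, 4.7
The 2 values of 4.3 occupy positions 8–9 → each gets rank 8.
Gus has value 4.3 → rank 8.

8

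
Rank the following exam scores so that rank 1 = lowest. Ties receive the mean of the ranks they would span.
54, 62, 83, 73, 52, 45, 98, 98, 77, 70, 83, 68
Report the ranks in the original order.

Sorted (ascending): 45, 52, 54, 62, 68, 70, 73, 77, 83, 83, 98, 98
The 2 values of 83 occupy positions 9–10 → average rank (9+10)/2 = 9.5.
The 2 values of 98 occupy positions 11–12 → average rank (11+12)/2 = 11.5.

3, 4, 9.5, 7, 2, 1, 11.5, 11.5, 8, 6, 9.5, 5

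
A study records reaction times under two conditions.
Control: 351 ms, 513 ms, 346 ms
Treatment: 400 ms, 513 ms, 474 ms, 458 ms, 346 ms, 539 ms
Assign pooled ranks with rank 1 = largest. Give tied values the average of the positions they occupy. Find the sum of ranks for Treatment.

Sorted (descending): 539, 513, 513, 474, 458, 400, 351, 346, 346
The 2 values of 513 occupy positions 2–3 → average rank (2+3)/2 = 2.5.
The 2 values of 346 occupy positions 8–9 → average rank (8+9)/2 = 8.5.
Treatment values → pooled ranks: 400→6, 513→2.5, 474→4, 458→5, 346→8.5, 539→1
Rank sum = 6 + 2.5 + 4 + 5 + 8.5 + 1 = 27

27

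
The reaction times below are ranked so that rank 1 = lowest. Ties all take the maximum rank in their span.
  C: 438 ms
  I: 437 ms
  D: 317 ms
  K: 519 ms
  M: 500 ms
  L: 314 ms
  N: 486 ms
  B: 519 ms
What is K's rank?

Sorted (ascending): 314, 317, 437, 438, 486, 500, 519, 519
The 2 values of 519 occupy positions 7–8 → each gets rank 8.
K has value 519 ms → rank 8.

8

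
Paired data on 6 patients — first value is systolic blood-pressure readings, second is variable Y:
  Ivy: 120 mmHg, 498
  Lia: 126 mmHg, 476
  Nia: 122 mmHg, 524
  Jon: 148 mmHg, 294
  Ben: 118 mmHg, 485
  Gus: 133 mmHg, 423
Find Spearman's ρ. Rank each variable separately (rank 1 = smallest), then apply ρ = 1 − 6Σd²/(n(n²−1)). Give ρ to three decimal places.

Ranks of variable 1: 2, 4, 3, 6, 1, 5
Ranks of variable 2: 5, 3, 6, 1, 4, 2
d = r₁ − r₂: -3, 1, -3, 5, -3, 3
d²: 9, 1, 9, 25, 9, 9; Σd² = 62
ρ = 1 − 6·62/(6·35) = 1 − 372/210 = -0.771

-0.771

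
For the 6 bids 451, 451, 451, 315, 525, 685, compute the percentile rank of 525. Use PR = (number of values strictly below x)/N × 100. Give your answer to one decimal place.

66.7

N = 6.
Strictly below 525: 4. Equal to 525: 1.
PR = 4/6 × 100 = 66.7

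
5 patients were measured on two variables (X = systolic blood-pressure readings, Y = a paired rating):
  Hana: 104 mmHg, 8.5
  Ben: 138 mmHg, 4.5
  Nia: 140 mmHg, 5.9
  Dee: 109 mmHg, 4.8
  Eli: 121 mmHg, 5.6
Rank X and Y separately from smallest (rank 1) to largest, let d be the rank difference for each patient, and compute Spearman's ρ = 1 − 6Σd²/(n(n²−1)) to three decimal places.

Ranks of variable 1: 1, 4, 5, 2, 3
Ranks of variable 2: 5, 1, 4, 2, 3
d = r₁ − r₂: -4, 3, 1, 0, 0
d²: 16, 9, 1, 0, 0; Σd² = 26
ρ = 1 − 6·26/(5·24) = 1 − 156/120 = -0.300

-0.300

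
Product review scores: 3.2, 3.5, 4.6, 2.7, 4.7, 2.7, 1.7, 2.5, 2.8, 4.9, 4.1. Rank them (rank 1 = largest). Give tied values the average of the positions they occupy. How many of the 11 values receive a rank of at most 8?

Sorted (descending): 4.9, 4.7, 4.6, 4.1, 3.5, 3.2, 2.8, 2.7, 2.7, 2.5, 1.7
The 2 values of 2.7 occupy positions 8–9 → average rank (8+9)/2 = 8.5.
Ranks ≤ 8: {1, 2, 3, 4, 5, 6, 7} → 7 values.

7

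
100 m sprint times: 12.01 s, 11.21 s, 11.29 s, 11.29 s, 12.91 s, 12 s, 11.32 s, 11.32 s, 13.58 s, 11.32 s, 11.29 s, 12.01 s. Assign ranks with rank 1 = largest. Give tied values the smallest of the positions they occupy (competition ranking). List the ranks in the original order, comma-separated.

Sorted (descending): 13.58, 12.91, 12.01, 12.01, 12, 11.32, 11.32, 11.32, 11.29, 11.29, 11.29, 11.21
The 2 values of 12.01 occupy positions 3–4 → each gets rank 3.
The 3 values of 11.32 occupy positions 6–8 → each gets rank 6.
The 3 values of 11.29 occupy positions 9–11 → each gets rank 9.

3, 12, 9, 9, 2, 5, 6, 6, 1, 6, 9, 3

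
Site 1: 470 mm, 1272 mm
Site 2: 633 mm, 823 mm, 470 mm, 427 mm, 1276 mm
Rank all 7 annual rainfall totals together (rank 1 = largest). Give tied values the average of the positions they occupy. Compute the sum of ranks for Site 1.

7.5

Sorted (descending): 1276, 1272, 823, 633, 470, 470, 427
The 2 values of 470 occupy positions 5–6 → average rank (5+6)/2 = 5.5.
Site 1 values → pooled ranks: 470→5.5, 1272→2
Rank sum = 5.5 + 2 = 7.5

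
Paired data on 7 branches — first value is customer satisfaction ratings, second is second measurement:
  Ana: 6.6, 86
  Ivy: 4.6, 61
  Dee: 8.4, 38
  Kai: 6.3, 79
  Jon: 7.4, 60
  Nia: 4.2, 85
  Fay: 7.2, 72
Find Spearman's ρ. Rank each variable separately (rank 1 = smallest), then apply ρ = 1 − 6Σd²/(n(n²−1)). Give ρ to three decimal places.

-0.643

Ranks of variable 1: 4, 2, 7, 3, 6, 1, 5
Ranks of variable 2: 7, 3, 1, 5, 2, 6, 4
d = r₁ − r₂: -3, -1, 6, -2, 4, -5, 1
d²: 9, 1, 36, 4, 16, 25, 1; Σd² = 92
ρ = 1 − 6·92/(7·48) = 1 − 552/336 = -0.643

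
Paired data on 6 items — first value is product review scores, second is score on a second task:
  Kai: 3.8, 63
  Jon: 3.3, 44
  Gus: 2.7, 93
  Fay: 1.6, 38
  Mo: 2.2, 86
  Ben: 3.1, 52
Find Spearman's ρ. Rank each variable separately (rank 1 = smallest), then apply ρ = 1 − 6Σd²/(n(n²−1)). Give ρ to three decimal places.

0.086

Ranks of variable 1: 6, 5, 3, 1, 2, 4
Ranks of variable 2: 4, 2, 6, 1, 5, 3
d = r₁ − r₂: 2, 3, -3, 0, -3, 1
d²: 4, 9, 9, 0, 9, 1; Σd² = 32
ρ = 1 − 6·32/(6·35) = 1 − 192/210 = 0.086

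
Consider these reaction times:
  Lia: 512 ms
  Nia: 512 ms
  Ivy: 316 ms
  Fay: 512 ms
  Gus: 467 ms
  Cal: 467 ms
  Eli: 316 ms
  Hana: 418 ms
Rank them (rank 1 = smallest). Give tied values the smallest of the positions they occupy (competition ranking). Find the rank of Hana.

Sorted (ascending): 316, 316, 418, 467, 467, 512, 512, 512
The 2 values of 316 occupy positions 1–2 → each gets rank 1.
The 2 values of 467 occupy positions 4–5 → each gets rank 4.
The 3 values of 512 occupy positions 6–8 → each gets rank 6.
Hana has value 418 ms → rank 3.

3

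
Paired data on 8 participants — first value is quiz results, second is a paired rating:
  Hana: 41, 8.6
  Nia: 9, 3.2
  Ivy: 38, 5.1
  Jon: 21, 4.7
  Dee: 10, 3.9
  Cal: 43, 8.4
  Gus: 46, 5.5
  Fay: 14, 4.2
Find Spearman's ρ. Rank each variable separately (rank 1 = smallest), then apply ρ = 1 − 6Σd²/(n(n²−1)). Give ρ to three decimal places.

0.905

Ranks of variable 1: 6, 1, 5, 4, 2, 7, 8, 3
Ranks of variable 2: 8, 1, 5, 4, 2, 7, 6, 3
d = r₁ − r₂: -2, 0, 0, 0, 0, 0, 2, 0
d²: 4, 0, 0, 0, 0, 0, 4, 0; Σd² = 8
ρ = 1 − 6·8/(8·63) = 1 − 48/504 = 0.905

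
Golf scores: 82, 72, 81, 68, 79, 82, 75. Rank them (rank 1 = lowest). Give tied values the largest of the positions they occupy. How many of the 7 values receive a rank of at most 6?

Sorted (ascending): 68, 72, 75, 79, 81, 82, 82
The 2 values of 82 occupy positions 6–7 → each gets rank 7.
Ranks ≤ 6: {1, 2, 3, 4, 5} → 5 values.

5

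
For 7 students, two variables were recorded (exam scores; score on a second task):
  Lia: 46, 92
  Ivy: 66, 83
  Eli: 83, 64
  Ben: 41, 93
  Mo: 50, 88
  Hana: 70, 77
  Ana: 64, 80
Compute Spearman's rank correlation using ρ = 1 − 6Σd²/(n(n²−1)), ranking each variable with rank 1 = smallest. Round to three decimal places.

Ranks of variable 1: 2, 5, 7, 1, 3, 6, 4
Ranks of variable 2: 6, 4, 1, 7, 5, 2, 3
d = r₁ − r₂: -4, 1, 6, -6, -2, 4, 1
d²: 16, 1, 36, 36, 4, 16, 1; Σd² = 110
ρ = 1 − 6·110/(7·48) = 1 − 660/336 = -0.964

-0.964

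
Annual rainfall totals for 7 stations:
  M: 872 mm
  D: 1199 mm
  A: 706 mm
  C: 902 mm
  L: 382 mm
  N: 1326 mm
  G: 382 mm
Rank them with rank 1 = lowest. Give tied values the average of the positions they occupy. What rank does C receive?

Sorted (ascending): 382, 382, 706, 872, 902, 1199, 1326
The 2 values of 382 occupy positions 1–2 → average rank (1+2)/2 = 1.5.
C has value 902 mm → rank 5.

5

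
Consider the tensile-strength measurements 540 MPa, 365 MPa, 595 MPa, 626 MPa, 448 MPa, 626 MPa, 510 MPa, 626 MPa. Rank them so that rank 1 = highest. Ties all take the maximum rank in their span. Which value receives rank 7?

Sorted (descending): 626, 626, 626, 595, 540, 510, 448, 365
The 3 values of 626 occupy positions 1–3 → each gets rank 3.
Rank 7 → value 448.

448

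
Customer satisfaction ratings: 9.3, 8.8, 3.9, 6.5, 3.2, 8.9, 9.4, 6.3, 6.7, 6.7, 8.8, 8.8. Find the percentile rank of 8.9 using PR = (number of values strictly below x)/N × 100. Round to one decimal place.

75.0

N = 12.
Strictly below 8.9: 9. Equal to 8.9: 1.
PR = 9/12 × 100 = 75.0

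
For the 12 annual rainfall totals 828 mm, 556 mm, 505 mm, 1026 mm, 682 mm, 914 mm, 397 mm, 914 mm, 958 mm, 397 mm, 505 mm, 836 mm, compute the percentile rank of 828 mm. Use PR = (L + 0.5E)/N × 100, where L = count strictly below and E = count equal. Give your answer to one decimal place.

54.2

N = 12.
Strictly below 828: 6. Equal to 828: 1.
PR = (6 + 0.5·1)/12 × 100 = 54.2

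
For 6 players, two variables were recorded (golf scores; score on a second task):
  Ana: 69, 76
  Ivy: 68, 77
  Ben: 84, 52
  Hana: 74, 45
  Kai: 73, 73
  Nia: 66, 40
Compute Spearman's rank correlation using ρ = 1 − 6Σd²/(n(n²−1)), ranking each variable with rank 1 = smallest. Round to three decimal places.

-0.086

Ranks of variable 1: 3, 2, 6, 5, 4, 1
Ranks of variable 2: 5, 6, 3, 2, 4, 1
d = r₁ − r₂: -2, -4, 3, 3, 0, 0
d²: 4, 16, 9, 9, 0, 0; Σd² = 38
ρ = 1 − 6·38/(6·35) = 1 − 228/210 = -0.086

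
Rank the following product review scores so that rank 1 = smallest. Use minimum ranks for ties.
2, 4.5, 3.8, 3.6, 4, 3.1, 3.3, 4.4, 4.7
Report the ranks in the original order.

1, 8, 5, 4, 6, 2, 3, 7, 9

Sorted (ascending): 2, 3.1, 3.3, 3.6, 3.8, 4, 4.4, 4.5, 4.7
No ties — each value takes its position as its rank.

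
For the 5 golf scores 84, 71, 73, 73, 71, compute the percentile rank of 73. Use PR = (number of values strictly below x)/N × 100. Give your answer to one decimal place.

40.0

N = 5.
Strictly below 73: 2. Equal to 73: 2.
PR = 2/5 × 100 = 40.0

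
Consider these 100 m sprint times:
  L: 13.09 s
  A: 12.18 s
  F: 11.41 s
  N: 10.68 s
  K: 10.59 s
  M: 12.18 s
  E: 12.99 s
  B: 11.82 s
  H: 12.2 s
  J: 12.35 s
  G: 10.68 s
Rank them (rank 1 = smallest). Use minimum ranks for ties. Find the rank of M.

6

Sorted (ascending): 10.59, 10.68, 10.68, 11.41, 11.82, 12.18, 12.18, 12.2, 12.35, 12.99, 13.09
The 2 values of 10.68 occupy positions 2–3 → each gets rank 2.
The 2 values of 12.18 occupy positions 6–7 → each gets rank 6.
M has value 12.18 s → rank 6.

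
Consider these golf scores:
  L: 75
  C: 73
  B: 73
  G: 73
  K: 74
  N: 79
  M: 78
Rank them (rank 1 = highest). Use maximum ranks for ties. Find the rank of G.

Sorted (descending): 79, 78, 75, 74, 73, 73, 73
The 3 values of 73 occupy positions 5–7 → each gets rank 7.
G has value 73 → rank 7.

7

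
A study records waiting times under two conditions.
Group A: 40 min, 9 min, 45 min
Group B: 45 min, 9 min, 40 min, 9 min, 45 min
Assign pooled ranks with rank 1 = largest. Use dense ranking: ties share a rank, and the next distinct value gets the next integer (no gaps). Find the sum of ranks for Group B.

Sorted (descending): 45, 45, 45, 40, 40, 9, 9, 9
The 3 values of 45 share dense rank 1.
The 2 values of 40 share dense rank 2.
The 3 values of 9 share dense rank 3.
Group B values → pooled ranks: 45→1, 9→3, 40→2, 9→3, 45→1
Rank sum = 1 + 3 + 2 + 3 + 1 = 10

10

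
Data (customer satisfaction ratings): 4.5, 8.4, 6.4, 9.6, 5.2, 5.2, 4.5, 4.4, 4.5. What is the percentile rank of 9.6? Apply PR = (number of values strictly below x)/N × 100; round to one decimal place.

N = 9.
Strictly below 9.6: 8. Equal to 9.6: 1.
PR = 8/9 × 100 = 88.9

88.9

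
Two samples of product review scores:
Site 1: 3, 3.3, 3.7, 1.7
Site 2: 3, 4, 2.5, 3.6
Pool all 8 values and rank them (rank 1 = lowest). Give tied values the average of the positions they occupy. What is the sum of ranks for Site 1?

16.5

Sorted (ascending): 1.7, 2.5, 3, 3, 3.3, 3.6, 3.7, 4
The 2 values of 3 occupy positions 3–4 → average rank (3+4)/2 = 3.5.
Site 1 values → pooled ranks: 3→3.5, 3.3→5, 3.7→7, 1.7→1
Rank sum = 3.5 + 5 + 7 + 1 = 16.5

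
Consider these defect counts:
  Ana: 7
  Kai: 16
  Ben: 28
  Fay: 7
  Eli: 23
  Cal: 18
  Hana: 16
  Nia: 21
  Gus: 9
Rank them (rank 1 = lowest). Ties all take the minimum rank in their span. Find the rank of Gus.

Sorted (ascending): 7, 7, 9, 16, 16, 18, 21, 23, 28
The 2 values of 7 occupy positions 1–2 → each gets rank 1.
The 2 values of 16 occupy positions 4–5 → each gets rank 4.
Gus has value 9 → rank 3.

3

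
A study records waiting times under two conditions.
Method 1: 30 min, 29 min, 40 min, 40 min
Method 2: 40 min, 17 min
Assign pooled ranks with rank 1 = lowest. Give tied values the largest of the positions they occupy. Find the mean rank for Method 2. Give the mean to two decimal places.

Sorted (ascending): 17, 29, 30, 40, 40, 40
The 3 values of 40 occupy positions 4–6 → each gets rank 6.
Method 2 values → pooled ranks: 40→6, 17→1
Mean rank = (6 + 1) / 2 = 3.50

3.50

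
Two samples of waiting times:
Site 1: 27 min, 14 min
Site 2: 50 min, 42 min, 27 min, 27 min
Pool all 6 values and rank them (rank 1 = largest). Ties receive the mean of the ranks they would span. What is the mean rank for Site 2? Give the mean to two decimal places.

Sorted (descending): 50, 42, 27, 27, 27, 14
The 3 values of 27 occupy positions 3–5 → average rank 4.
Site 2 values → pooled ranks: 50→1, 42→2, 27→4, 27→4
Mean rank = (1 + 2 + 4 + 4) / 4 = 2.75

2.75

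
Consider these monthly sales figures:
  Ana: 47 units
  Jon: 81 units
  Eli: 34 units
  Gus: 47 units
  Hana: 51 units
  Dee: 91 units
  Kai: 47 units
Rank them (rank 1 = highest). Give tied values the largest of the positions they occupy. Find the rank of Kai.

Sorted (descending): 91, 81, 51, 47, 47, 47, 34
The 3 values of 47 occupy positions 4–6 → each gets rank 6.
Kai has value 47 units → rank 6.

6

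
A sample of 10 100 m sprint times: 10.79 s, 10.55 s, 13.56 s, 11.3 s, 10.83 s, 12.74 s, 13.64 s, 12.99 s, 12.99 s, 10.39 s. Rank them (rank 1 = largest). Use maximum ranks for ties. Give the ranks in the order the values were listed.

Sorted (descending): 13.64, 13.56, 12.99, 12.99, 12.74, 11.3, 10.83, 10.79, 10.55, 10.39
The 2 values of 12.99 occupy positions 3–4 → each gets rank 4.

8, 9, 2, 6, 7, 5, 1, 4, 4, 10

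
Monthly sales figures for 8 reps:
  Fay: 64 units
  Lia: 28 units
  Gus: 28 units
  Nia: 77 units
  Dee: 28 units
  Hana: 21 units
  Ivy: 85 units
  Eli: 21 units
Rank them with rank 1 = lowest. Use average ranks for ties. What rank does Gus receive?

4

Sorted (ascending): 21, 21, 28, 28, 28, 64, 77, 85
The 2 values of 21 occupy positions 1–2 → average rank (1+2)/2 = 1.5.
The 3 values of 28 occupy positions 3–5 → average rank 4.
Gus has value 28 units → rank 4.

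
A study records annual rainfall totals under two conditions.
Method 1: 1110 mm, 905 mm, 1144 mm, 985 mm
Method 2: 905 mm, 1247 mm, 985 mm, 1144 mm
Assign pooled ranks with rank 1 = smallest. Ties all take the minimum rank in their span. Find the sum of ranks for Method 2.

Sorted (ascending): 905, 905, 985, 985, 1110, 1144, 1144, 1247
The 2 values of 905 occupy positions 1–2 → each gets rank 1.
The 2 values of 985 occupy positions 3–4 → each gets rank 3.
The 2 values of 1144 occupy positions 6–7 → each gets rank 6.
Method 2 values → pooled ranks: 905→1, 1247→8, 985→3, 1144→6
Rank sum = 1 + 8 + 3 + 6 = 18

18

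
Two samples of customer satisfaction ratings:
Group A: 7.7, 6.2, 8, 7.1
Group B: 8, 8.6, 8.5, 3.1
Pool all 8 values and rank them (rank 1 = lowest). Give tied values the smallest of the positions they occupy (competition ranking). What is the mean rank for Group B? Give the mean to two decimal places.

Sorted (ascending): 3.1, 6.2, 7.1, 7.7, 8, 8, 8.5, 8.6
The 2 values of 8 occupy positions 5–6 → each gets rank 5.
Group B values → pooled ranks: 8→5, 8.6→8, 8.5→7, 3.1→1
Mean rank = (5 + 8 + 7 + 1) / 4 = 5.25

5.25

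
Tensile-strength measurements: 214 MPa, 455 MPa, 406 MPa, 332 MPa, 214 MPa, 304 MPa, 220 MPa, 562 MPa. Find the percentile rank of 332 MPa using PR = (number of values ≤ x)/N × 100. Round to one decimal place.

62.5

N = 8.
Strictly below 332: 4. Equal to 332: 1.
PR = 5/8 × 100 = 62.5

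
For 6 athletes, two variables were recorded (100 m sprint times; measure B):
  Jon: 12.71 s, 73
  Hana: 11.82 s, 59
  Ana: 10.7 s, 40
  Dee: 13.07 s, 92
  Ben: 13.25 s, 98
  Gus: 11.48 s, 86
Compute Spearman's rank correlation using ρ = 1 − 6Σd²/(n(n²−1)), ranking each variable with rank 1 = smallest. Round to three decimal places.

0.829

Ranks of variable 1: 4, 3, 1, 5, 6, 2
Ranks of variable 2: 3, 2, 1, 5, 6, 4
d = r₁ − r₂: 1, 1, 0, 0, 0, -2
d²: 1, 1, 0, 0, 0, 4; Σd² = 6
ρ = 1 − 6·6/(6·35) = 1 − 36/210 = 0.829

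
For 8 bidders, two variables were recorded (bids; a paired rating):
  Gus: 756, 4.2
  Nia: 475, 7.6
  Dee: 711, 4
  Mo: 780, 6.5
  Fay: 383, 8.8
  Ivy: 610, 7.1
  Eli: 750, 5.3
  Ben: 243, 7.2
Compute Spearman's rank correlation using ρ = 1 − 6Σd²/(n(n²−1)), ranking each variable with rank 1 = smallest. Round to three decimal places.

Ranks of variable 1: 7, 3, 5, 8, 2, 4, 6, 1
Ranks of variable 2: 2, 7, 1, 4, 8, 5, 3, 6
d = r₁ − r₂: 5, -4, 4, 4, -6, -1, 3, -5
d²: 25, 16, 16, 16, 36, 1, 9, 25; Σd² = 144
ρ = 1 − 6·144/(8·63) = 1 − 864/504 = -0.714

-0.714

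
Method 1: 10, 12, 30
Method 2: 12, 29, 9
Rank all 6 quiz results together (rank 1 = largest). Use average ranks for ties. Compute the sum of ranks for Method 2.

11.5

Sorted (descending): 30, 29, 12, 12, 10, 9
The 2 values of 12 occupy positions 3–4 → average rank (3+4)/2 = 3.5.
Method 2 values → pooled ranks: 12→3.5, 29→2, 9→6
Rank sum = 3.5 + 2 + 6 = 11.5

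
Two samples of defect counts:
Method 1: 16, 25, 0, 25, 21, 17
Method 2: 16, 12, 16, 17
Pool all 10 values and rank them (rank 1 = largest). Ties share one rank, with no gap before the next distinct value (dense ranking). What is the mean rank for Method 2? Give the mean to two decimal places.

4.00

Sorted (descending): 25, 25, 21, 17, 17, 16, 16, 16, 12, 0
The 2 values of 25 share dense rank 1.
The 2 values of 17 share dense rank 3.
The 3 values of 16 share dense rank 4.
Remaining distinct values take the next consecutive integers.
Method 2 values → pooled ranks: 16→4, 12→5, 16→4, 17→3
Mean rank = (4 + 5 + 4 + 3) / 4 = 4.00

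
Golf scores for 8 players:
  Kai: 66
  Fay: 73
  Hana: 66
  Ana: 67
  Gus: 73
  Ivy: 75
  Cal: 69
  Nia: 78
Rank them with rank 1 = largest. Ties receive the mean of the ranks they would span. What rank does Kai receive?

Sorted (descending): 78, 75, 73, 73, 69, 67, 66, 66
The 2 values of 73 occupy positions 3–4 → average rank (3+4)/2 = 3.5.
The 2 values of 66 occupy positions 7–8 → average rank (7+8)/2 = 7.5.
Kai has value 66 → rank 7.5.

7.5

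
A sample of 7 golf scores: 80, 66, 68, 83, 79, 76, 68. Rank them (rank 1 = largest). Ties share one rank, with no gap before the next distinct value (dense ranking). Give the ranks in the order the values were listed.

Sorted (descending): 83, 80, 79, 76, 68, 68, 66
The 2 values of 68 share dense rank 5.
Remaining distinct values take the next consecutive integers.

2, 6, 5, 1, 3, 4, 5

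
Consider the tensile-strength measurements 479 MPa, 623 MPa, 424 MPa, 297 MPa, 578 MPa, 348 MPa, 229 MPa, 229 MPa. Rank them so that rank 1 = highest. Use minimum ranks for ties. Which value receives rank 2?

Sorted (descending): 623, 578, 479, 424, 348, 297, 229, 229
The 2 values of 229 occupy positions 7–8 → each gets rank 7.
Rank 2 → value 578.

578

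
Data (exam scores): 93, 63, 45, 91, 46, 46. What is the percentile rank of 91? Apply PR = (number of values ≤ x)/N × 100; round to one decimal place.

N = 6.
Strictly below 91: 4. Equal to 91: 1.
PR = 5/6 × 100 = 83.3

83.3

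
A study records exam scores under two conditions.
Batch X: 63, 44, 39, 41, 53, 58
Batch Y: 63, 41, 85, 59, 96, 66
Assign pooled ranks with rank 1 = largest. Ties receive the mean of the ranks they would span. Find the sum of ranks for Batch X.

Sorted (descending): 96, 85, 66, 63, 63, 59, 58, 53, 44, 41, 41, 39
The 2 values of 63 occupy positions 4–5 → average rank (4+5)/2 = 4.5.
The 2 values of 41 occupy positions 10–11 → average rank (10+11)/2 = 10.5.
Batch X values → pooled ranks: 63→4.5, 44→9, 39→12, 41→10.5, 53→8, 58→7
Rank sum = 4.5 + 9 + 12 + 10.5 + 8 + 7 = 51

51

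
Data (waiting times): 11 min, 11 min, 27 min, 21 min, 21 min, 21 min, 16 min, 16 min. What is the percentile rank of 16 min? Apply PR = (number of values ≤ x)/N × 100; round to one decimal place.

N = 8.
Strictly below 16: 2. Equal to 16: 2.
PR = 4/8 × 100 = 50.0

50.0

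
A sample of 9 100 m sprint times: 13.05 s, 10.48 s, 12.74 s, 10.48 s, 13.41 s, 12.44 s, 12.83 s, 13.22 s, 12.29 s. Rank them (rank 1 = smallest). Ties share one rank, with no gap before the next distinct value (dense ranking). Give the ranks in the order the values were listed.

6, 1, 4, 1, 8, 3, 5, 7, 2

Sorted (ascending): 10.48, 10.48, 12.29, 12.44, 12.74, 12.83, 13.05, 13.22, 13.41
The 2 values of 10.48 share dense rank 1.
Remaining distinct values take the next consecutive integers.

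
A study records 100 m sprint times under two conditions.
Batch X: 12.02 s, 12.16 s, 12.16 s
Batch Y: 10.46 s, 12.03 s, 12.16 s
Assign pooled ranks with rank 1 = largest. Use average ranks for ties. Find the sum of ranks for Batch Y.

12

Sorted (descending): 12.16, 12.16, 12.16, 12.03, 12.02, 10.46
The 3 values of 12.16 occupy positions 1–3 → average rank 2.
Batch Y values → pooled ranks: 10.46→6, 12.03→4, 12.16→2
Rank sum = 6 + 4 + 2 = 12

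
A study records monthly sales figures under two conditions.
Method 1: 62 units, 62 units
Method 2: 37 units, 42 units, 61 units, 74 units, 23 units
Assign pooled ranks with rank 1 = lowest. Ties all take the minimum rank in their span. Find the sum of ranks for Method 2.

Sorted (ascending): 23, 37, 42, 61, 62, 62, 74
The 2 values of 62 occupy positions 5–6 → each gets rank 5.
Method 2 values → pooled ranks: 37→2, 42→3, 61→4, 74→7, 23→1
Rank sum = 2 + 3 + 4 + 7 + 1 = 17

17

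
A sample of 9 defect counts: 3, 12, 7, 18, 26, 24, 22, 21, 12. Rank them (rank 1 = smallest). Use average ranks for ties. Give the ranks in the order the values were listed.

1, 3.5, 2, 5, 9, 8, 7, 6, 3.5

Sorted (ascending): 3, 7, 12, 12, 18, 21, 22, 24, 26
The 2 values of 12 occupy positions 3–4 → average rank (3+4)/2 = 3.5.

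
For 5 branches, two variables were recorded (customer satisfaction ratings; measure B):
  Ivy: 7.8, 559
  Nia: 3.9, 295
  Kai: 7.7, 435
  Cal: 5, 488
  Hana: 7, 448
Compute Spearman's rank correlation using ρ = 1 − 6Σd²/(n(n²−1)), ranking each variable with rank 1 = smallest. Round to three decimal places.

0.600

Ranks of variable 1: 5, 1, 4, 2, 3
Ranks of variable 2: 5, 1, 2, 4, 3
d = r₁ − r₂: 0, 0, 2, -2, 0
d²: 0, 0, 4, 4, 0; Σd² = 8
ρ = 1 − 6·8/(5·24) = 1 − 48/120 = 0.600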